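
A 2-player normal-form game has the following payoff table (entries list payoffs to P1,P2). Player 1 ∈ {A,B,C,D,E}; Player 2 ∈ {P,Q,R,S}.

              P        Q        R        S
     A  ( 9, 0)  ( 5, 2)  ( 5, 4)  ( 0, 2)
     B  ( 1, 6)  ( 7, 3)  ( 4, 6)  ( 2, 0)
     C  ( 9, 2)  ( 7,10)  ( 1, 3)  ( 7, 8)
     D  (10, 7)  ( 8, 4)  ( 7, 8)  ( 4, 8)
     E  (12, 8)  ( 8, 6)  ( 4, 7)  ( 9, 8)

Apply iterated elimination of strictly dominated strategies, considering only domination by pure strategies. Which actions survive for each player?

Survivors P1:{D,E} P2:{P,R,S}

P1 drop A (D beats it: P:10>9 Q:8>5 R:7>5 S:4>0)
P1 drop B (D beats it: P:10>1 Q:8>7 R:7>4 S:4>2)
P1 drop C (E beats it: P:12>9 Q:8>7 R:4>1 S:9>7)
P2 drop Q (P beats it: D:7>4 E:8>6)
P1→{D,E} P2→{P,R,S}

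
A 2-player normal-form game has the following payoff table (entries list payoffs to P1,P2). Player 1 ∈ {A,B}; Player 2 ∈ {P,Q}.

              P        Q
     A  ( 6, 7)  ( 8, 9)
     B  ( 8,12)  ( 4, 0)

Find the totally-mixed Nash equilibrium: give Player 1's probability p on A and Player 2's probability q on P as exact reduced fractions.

P1 indiff ⇒ q·6+(1-q)·8 = q·8+(1-q)·4 ⇒ q(-2) = (1-q)(-4) ⇒ q = 2/3
P2 indiff ⇒ p·7+(1-p)·12 = p·9+(1-p)·0 ⇒ p(-2) = (1-p)(-12) ⇒ p = 6/7

P1 mixes 6/7 on A; P2 mixes 2/3 on P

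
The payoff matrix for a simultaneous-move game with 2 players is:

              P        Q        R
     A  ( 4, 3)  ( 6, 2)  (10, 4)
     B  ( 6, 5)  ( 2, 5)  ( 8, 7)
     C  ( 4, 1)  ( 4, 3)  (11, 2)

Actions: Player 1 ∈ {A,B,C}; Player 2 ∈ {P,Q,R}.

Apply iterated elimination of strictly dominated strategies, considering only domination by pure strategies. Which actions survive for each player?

P2 drop P (R beats it: A:4>3 B:7>5 C:2>1)
P1 drop B (A beats it: Q:6>2 R:10>8)
P1→{A,C} P2→{Q,R}

Remaining: P1:{A,C} P2:{Q,R}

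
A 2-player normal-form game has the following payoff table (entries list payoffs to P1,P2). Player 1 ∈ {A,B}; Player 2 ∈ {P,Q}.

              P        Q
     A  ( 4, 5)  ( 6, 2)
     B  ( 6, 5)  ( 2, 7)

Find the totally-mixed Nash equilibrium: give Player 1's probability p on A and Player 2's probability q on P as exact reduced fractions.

P1 indiff ⇒ q·4+(1-q)·6 = q·6+(1-q)·2 ⇒ q(-2) = (1-q)(-4) ⇒ q = 2/3
P2 indiff ⇒ p·5+(1-p)·5 = p·2+(1-p)·7 ⇒ p(3) = (1-p)(2) ⇒ p = 2/5

P1 mixes 2/5 on A; P2 mixes 2/3 on P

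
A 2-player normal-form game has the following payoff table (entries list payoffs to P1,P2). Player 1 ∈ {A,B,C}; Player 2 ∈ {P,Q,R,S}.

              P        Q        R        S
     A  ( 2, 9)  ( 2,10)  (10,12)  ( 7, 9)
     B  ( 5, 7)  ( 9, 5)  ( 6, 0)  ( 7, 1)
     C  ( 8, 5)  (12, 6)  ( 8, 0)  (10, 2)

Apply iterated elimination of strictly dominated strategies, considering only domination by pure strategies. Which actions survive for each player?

IESDS → P1:{A,C} P2:{Q,R}

P1 drop B (C beats it: P:8>5 Q:12>9 R:8>6 S:10>7)
P2 drop P (Q beats it: A:10>9 C:6>5)
P2 drop S (Q beats it: A:10>9 C:6>2)
P1→{A,C} P2→{Q,R}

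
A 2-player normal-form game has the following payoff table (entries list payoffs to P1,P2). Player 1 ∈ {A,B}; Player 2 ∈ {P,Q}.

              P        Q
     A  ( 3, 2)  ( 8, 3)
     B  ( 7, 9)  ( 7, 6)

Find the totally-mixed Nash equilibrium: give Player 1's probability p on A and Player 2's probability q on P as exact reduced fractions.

P1 indiff ⇒ q·3+(1-q)·8 = q·7+(1-q)·7 ⇒ q(-4) = (1-q)(-1) ⇒ q = 1/5
P2 indiff ⇒ p·2+(1-p)·9 = p·3+(1-p)·6 ⇒ p(-1) = (1-p)(-3) ⇒ p = 3/4

(p,q) = (3/4, 1/5)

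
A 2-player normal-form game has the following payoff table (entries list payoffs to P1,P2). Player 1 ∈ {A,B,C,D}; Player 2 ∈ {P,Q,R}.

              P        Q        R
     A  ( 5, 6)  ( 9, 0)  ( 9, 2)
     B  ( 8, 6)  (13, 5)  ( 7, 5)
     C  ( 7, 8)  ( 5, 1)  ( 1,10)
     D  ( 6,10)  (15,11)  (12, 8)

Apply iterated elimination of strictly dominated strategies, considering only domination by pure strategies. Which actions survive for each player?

P1 drop A (D beats it: P:6>5 Q:15>9 R:12>9)
P1 drop C (B beats it: P:8>7 Q:13>5 R:7>1)
P2 drop R (P beats it: B:6>5 D:10>8)
P1→{B,D} P2→{P,Q}

Remaining: P1:{B,D} P2:{P,Q}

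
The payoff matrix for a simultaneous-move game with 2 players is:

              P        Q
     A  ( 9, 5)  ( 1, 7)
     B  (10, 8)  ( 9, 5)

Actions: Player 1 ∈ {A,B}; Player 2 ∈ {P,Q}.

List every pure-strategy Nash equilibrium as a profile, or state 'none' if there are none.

NE set: (B,P)

(A,P): not NE [P1→B gives 10>9; P2→Q gives 7>5]
(A,Q): not NE [P1→B gives 9>1]
(B,P): NE
(B,Q): not NE [P2→P gives 8>5]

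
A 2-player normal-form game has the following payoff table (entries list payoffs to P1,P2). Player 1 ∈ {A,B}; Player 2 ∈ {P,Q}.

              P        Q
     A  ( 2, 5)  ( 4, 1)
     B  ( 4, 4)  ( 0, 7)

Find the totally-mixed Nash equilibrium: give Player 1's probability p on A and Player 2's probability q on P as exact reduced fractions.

(p,q) = (3/7, 2/3)

P1 indiff ⇒ q·2+(1-q)·4 = q·4+(1-q)·0 ⇒ q(-2) = (1-q)(-4) ⇒ q = 2/3
P2 indiff ⇒ p·5+(1-p)·4 = p·1+(1-p)·7 ⇒ p(4) = (1-p)(3) ⇒ p = 3/7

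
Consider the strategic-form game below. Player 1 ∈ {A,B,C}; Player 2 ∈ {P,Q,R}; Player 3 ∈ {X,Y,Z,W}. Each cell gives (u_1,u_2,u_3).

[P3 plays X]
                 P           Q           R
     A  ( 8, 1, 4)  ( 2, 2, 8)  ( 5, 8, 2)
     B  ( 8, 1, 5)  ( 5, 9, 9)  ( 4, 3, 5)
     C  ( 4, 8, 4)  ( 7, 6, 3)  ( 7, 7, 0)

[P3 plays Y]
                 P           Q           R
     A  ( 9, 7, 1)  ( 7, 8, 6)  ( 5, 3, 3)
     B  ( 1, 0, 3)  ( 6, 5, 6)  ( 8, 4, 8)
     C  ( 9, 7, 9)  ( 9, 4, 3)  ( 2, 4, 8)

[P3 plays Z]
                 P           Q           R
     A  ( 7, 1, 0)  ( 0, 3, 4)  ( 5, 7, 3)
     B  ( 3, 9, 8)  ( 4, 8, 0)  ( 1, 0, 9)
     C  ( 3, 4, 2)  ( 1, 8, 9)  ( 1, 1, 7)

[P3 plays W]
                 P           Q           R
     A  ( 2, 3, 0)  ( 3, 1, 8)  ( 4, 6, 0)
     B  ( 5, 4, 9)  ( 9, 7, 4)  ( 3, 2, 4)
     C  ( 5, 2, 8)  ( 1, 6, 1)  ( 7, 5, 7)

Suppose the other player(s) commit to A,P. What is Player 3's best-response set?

u_3(X vs A,P) = 4
u_3(Y vs A,P) = 1
u_3(Z vs A,P) = 0
u_3(W vs A,P) = 0
max payoff 4 at {X}

argmax u_3 = {X}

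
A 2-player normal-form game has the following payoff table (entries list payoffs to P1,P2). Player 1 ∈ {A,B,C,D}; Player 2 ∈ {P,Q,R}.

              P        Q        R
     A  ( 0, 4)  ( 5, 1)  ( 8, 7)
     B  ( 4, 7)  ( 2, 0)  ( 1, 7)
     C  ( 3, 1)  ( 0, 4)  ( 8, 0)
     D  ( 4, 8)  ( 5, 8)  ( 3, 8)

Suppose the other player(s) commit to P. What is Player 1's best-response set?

u_1(A vs P) = 0
u_1(B vs P) = 4
u_1(C vs P) = 3
u_1(D vs P) = 4
max payoff 4 at {B,D}

argmax u_1 = {B,D}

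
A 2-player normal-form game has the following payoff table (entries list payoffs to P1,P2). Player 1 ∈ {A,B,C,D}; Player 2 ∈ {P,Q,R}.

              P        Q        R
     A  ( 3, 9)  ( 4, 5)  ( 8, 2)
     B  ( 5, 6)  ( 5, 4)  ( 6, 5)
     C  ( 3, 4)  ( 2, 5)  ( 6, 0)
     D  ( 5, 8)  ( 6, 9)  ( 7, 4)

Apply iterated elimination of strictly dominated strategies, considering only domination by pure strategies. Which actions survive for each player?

Survivors P1:{B,D} P2:{P,Q}

P1 drop C (D beats it: P:5>3 Q:6>2 R:7>6)
P2 drop R (P beats it: A:9>2 B:6>5 D:8>4)
P1 drop A (B beats it: P:5>3 Q:5>4)
P1→{B,D} P2→{P,Q}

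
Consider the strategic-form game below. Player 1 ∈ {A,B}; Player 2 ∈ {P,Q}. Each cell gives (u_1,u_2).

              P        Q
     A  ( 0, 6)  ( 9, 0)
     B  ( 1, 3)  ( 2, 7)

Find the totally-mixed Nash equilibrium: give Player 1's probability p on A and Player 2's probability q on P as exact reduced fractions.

(p,q) = (2/5, 7/8)

P1 indiff ⇒ q·0+(1-q)·9 = q·1+(1-q)·2 ⇒ q(-1) = (1-q)(-7) ⇒ q = 7/8
P2 indiff ⇒ p·6+(1-p)·3 = p·0+(1-p)·7 ⇒ p(6) = (1-p)(4) ⇒ p = 2/5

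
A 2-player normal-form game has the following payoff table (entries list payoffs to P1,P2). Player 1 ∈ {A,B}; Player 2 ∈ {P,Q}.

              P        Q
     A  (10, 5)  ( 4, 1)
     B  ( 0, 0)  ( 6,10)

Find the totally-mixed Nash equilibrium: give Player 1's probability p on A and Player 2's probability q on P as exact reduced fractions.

P1 indiff ⇒ q·10+(1-q)·4 = q·0+(1-q)·6 ⇒ q(10) = (1-q)(2) ⇒ q = 1/6
P2 indiff ⇒ p·5+(1-p)·0 = p·1+(1-p)·10 ⇒ p(4) = (1-p)(10) ⇒ p = 5/7

P1 mixes 5/7 on A; P2 mixes 1/6 on P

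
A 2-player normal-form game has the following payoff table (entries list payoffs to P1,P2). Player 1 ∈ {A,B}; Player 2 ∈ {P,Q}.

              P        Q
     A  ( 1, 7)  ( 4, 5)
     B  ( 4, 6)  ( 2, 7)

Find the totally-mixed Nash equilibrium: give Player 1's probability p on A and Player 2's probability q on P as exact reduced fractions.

P1 indiff ⇒ q·1+(1-q)·4 = q·4+(1-q)·2 ⇒ q(-3) = (1-q)(-2) ⇒ q = 2/5
P2 indiff ⇒ p·7+(1-p)·6 = p·5+(1-p)·7 ⇒ p(2) = (1-p)(1) ⇒ p = 1/3

(p,q) = (1/3, 2/5)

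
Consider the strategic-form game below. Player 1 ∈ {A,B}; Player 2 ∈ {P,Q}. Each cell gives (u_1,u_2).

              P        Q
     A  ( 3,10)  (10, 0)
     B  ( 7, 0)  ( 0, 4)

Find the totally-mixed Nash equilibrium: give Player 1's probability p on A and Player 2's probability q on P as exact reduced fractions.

P1 indiff ⇒ q·3+(1-q)·10 = q·7+(1-q)·0 ⇒ q(-4) = (1-q)(-10) ⇒ q = 5/7
P2 indiff ⇒ p·10+(1-p)·0 = p·0+(1-p)·4 ⇒ p(10) = (1-p)(4) ⇒ p = 2/7

(p,q) = (2/7, 5/7)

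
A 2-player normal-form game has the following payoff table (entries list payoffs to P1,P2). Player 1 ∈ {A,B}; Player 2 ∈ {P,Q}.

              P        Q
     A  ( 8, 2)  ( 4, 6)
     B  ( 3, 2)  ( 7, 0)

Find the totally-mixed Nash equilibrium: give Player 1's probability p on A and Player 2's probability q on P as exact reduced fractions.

P1 indiff ⇒ q·8+(1-q)·4 = q·3+(1-q)·7 ⇒ q(5) = (1-q)(3) ⇒ q = 3/8
P2 indiff ⇒ p·2+(1-p)·2 = p·6+(1-p)·0 ⇒ p(-4) = (1-p)(-2) ⇒ p = 1/3

P1 mixes 1/3 on A; P2 mixes 3/8 on P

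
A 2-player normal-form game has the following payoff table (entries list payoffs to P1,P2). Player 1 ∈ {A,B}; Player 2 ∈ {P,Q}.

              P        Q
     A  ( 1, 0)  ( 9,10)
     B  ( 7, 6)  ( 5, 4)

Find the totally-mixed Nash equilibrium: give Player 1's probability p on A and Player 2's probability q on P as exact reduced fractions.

P1 mixes 1/6 on A; P2 mixes 2/5 on P

P1 indiff ⇒ q·1+(1-q)·9 = q·7+(1-q)·5 ⇒ q(-6) = (1-q)(-4) ⇒ q = 2/5
P2 indiff ⇒ p·0+(1-p)·6 = p·10+(1-p)·4 ⇒ p(-10) = (1-p)(-2) ⇒ p = 1/6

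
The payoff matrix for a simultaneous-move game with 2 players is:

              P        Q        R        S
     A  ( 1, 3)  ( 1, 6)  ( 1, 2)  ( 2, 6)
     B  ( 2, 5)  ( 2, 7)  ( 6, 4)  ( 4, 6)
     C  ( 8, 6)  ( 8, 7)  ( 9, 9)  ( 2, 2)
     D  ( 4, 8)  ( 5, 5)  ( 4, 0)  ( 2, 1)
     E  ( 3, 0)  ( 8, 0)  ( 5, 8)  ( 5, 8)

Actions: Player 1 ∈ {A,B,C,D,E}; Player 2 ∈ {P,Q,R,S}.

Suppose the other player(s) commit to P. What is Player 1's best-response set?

BR_1 = {C}

u_1(A vs P) = 1
u_1(B vs P) = 2
u_1(C vs P) = 8
u_1(D vs P) = 4
u_1(E vs P) = 3
max payoff 8 at {C}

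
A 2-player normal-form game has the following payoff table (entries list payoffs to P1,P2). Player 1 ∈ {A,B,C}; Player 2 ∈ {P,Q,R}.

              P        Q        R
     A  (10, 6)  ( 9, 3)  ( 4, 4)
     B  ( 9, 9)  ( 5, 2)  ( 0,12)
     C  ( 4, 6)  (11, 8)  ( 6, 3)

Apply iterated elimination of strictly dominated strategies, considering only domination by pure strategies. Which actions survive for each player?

P1 drop B (A beats it: P:10>9 Q:9>5 R:4>0)
P2 drop R (P beats it: A:6>4 C:6>3)
P1→{A,C} P2→{P,Q}

Survivors P1:{A,C} P2:{P,Q}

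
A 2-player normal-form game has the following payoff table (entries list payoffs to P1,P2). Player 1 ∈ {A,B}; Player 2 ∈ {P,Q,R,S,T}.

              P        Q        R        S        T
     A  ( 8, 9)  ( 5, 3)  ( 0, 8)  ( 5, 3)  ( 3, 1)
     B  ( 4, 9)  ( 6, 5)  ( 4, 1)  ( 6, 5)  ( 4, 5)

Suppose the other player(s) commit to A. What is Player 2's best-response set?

P2 best: {P}

u_2(P vs A) = 9
u_2(Q vs A) = 3
u_2(R vs A) = 8
u_2(S vs A) = 3
u_2(T vs A) = 1
max payoff 9 at {P}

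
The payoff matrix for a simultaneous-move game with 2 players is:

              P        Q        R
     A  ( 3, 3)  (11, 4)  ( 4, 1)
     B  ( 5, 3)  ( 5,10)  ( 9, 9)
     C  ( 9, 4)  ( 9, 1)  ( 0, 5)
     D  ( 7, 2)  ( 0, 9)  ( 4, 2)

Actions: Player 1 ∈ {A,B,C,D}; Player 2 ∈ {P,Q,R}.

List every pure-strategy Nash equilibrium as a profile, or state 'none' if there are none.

(A,P): not NE [P1→C gives 9>3; P2→Q gives 4>3]
(A,Q): NE
(A,R): not NE [P1→B gives 9>4; P2→Q gives 4>1]
(B,P): not NE [P1→C gives 9>5; P2→Q gives 10>3]
(B,Q): not NE [P1→A gives 11>5]
(B,R): not NE [P2→Q gives 10>9]
(C,P): not NE [P2→R gives 5>4]
(C,Q): not NE [P1→A gives 11>9; P2→R gives 5>1]
(C,R): not NE [P1→B gives 9>0]
(D,P): not NE [P1→C gives 9>7; P2→Q gives 9>2]
(D,Q): not NE [P1→A gives 11>0]
(D,R): not NE [P1→B gives 9>4; P2→Q gives 9>2]

Nash profiles: (A,Q)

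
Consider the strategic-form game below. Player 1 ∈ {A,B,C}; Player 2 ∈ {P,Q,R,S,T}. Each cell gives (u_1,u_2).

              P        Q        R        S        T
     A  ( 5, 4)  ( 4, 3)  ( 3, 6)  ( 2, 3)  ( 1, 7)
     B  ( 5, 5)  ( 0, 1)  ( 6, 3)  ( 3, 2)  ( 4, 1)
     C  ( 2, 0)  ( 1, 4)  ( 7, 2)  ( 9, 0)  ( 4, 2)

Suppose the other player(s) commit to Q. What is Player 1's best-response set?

u_1(A vs Q) = 4
u_1(B vs Q) = 0
u_1(C vs Q) = 1
max payoff 4 at {A}

P1 best: {A}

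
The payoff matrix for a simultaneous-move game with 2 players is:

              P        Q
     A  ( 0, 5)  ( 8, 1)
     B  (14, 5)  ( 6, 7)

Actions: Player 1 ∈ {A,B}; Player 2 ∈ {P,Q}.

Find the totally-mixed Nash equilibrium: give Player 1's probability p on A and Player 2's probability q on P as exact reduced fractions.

P1 mixes 1/3 on A; P2 mixes 1/8 on P

P1 indiff ⇒ q·0+(1-q)·8 = q·14+(1-q)·6 ⇒ q(-14) = (1-q)(-2) ⇒ q = 1/8
P2 indiff ⇒ p·5+(1-p)·5 = p·1+(1-p)·7 ⇒ p(4) = (1-p)(2) ⇒ p = 1/3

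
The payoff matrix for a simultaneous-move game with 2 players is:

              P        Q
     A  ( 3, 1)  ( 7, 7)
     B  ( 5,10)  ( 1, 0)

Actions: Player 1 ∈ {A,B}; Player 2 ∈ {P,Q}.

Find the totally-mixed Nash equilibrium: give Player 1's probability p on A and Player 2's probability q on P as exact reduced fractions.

P1 mixes 5/8 on A; P2 mixes 3/4 on P

P1 indiff ⇒ q·3+(1-q)·7 = q·5+(1-q)·1 ⇒ q(-2) = (1-q)(-6) ⇒ q = 3/4
P2 indiff ⇒ p·1+(1-p)·10 = p·7+(1-p)·0 ⇒ p(-6) = (1-p)(-10) ⇒ p = 5/8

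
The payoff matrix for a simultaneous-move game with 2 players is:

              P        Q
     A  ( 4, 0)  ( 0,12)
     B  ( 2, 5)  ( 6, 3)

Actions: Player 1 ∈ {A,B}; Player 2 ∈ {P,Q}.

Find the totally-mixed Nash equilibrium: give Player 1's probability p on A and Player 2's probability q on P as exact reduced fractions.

p=1/7, q=3/4

P1 indiff ⇒ q·4+(1-q)·0 = q·2+(1-q)·6 ⇒ q(2) = (1-q)(6) ⇒ q = 3/4
P2 indiff ⇒ p·0+(1-p)·5 = p·12+(1-p)·3 ⇒ p(-12) = (1-p)(-2) ⇒ p = 1/7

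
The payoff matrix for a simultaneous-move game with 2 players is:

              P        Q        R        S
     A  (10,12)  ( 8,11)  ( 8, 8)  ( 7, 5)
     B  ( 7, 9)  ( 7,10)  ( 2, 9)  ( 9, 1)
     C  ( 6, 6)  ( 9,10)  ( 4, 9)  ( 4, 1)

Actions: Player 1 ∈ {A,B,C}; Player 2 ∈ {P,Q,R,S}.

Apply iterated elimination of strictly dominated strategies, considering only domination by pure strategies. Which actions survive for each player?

P2 drop R (Q beats it: A:11>8 B:10>9 C:10>9)
P2 drop S (P beats it: A:12>5 B:9>1 C:6>1)
P1 drop B (A beats it: P:10>7 Q:8>7)
P1→{A,C} P2→{P,Q}

Survivors P1:{A,C} P2:{P,Q}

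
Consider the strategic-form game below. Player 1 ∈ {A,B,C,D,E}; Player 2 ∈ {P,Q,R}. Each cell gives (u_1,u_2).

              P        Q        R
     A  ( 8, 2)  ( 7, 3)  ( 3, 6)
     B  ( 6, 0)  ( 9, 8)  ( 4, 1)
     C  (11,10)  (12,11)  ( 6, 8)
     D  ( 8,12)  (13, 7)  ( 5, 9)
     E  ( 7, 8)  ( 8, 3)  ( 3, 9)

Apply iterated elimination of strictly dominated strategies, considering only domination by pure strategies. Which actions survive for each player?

IESDS → P1:{C,D} P2:{P,Q}

P1 drop A (C beats it: P:11>8 Q:12>7 R:6>3)
P1 drop B (C beats it: P:11>6 Q:12>9 R:6>4)
P1 drop E (C beats it: P:11>7 Q:12>8 R:6>3)
P2 drop R (P beats it: C:10>8 D:12>9)
P1→{C,D} P2→{P,Q}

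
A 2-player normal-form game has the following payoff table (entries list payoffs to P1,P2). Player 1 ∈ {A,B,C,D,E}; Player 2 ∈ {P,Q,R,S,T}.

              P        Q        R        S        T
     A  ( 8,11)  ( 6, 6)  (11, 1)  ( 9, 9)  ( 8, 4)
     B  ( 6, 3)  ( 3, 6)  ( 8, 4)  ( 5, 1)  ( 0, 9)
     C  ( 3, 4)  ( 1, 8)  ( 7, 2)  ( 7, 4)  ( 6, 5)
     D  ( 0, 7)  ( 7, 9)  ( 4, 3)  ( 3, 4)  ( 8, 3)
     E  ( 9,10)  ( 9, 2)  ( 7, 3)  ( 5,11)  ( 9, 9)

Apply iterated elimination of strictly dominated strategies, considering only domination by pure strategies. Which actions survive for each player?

P1 drop B (A beats it: P:8>6 Q:6>3 R:11>8 S:9>5 T:8>0)
P1 drop C (A beats it: P:8>3 Q:6>1 R:11>7 S:9>7 T:8>6)
P1 drop D (E beats it: P:9>0 Q:9>7 R:7>4 S:5>3 T:9>8)
P2 drop Q (P beats it: A:11>6 E:10>2)
P2 drop R (P beats it: A:11>1 E:10>3)
P2 drop T (P beats it: A:11>4 E:10>9)
P1→{A,E} P2→{P,S}

IESDS → P1:{A,E} P2:{P,S}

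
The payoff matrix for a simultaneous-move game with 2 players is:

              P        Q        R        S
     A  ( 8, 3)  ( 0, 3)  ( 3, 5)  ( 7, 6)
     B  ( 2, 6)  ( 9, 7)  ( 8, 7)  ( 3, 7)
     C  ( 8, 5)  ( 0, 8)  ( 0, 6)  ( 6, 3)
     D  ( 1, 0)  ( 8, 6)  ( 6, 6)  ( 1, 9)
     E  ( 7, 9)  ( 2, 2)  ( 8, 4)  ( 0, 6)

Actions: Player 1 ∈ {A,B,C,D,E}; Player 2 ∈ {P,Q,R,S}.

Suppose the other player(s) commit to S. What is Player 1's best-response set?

u_1(A vs S) = 7
u_1(B vs S) = 3
u_1(C vs S) = 6
u_1(D vs S) = 1
u_1(E vs S) = 0
max payoff 7 at {A}

BR_1 = {A}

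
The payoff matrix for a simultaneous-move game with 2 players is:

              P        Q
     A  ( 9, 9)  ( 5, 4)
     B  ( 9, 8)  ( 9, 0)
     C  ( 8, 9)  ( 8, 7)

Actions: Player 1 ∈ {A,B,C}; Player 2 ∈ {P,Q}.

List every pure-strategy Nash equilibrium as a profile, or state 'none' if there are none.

Nash profiles: (A,P), (B,P)

(A,P): NE
(A,Q): not NE [P1→B gives 9>5; P2→P gives 9>4]
(B,P): NE
(B,Q): not NE [P2→P gives 8>0]
(C,P): not NE [P1→B gives 9>8]
(C,Q): not NE [P1→B gives 9>8; P2→P gives 9>7]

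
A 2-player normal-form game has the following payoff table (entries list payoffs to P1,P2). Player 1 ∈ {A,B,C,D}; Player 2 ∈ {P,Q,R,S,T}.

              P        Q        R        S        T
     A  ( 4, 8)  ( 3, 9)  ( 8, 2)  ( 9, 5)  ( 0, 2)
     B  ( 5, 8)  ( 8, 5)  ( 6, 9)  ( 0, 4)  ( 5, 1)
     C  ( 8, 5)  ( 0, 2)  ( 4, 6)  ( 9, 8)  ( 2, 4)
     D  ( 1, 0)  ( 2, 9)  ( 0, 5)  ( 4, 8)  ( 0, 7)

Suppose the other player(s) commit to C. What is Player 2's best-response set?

u_2(P vs C) = 5
u_2(Q vs C) = 2
u_2(R vs C) = 6
u_2(S vs C) = 8
u_2(T vs C) = 4
max payoff 8 at {S}

argmax u_2 = {S}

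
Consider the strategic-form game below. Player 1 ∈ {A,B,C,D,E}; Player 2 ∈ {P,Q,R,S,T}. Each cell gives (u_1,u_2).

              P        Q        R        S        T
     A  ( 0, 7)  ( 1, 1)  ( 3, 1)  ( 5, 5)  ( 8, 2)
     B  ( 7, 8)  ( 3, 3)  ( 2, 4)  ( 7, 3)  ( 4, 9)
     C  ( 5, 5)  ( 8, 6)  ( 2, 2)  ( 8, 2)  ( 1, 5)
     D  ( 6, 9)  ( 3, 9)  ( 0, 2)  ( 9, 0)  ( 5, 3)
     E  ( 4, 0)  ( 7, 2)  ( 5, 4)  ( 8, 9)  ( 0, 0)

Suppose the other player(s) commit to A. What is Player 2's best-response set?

BR_2 = {P}

u_2(P vs A) = 7
u_2(Q vs A) = 1
u_2(R vs A) = 1
u_2(S vs A) = 5
u_2(T vs A) = 2
max payoff 7 at {P}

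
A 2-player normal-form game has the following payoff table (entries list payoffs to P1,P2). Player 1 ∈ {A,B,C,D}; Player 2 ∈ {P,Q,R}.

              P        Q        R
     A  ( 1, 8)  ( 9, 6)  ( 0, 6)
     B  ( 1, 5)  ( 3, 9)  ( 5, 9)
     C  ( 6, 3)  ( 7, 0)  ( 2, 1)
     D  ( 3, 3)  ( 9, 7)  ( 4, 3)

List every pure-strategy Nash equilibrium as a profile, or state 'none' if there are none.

(A,P): not NE [P1→C gives 6>1]
(A,Q): not NE [P2→P gives 8>6]
(A,R): not NE [P1→B gives 5>0; P2→P gives 8>6]
(B,P): not NE [P1→C gives 6>1; P2→R gives 9>5]
(B,Q): not NE [P1→D gives 9>3]
(B,R): NE
(C,P): NE
(C,Q): not NE [P1→D gives 9>7; P2→P gives 3>0]
(C,R): not NE [P1→B gives 5>2; P2→P gives 3>1]
(D,P): not NE [P1→C gives 6>3; P2→Q gives 7>3]
(D,Q): NE
(D,R): not NE [P1→B gives 5>4; P2→Q gives 7>3]

PSNE = {(B,R), (C,P), (D,Q)}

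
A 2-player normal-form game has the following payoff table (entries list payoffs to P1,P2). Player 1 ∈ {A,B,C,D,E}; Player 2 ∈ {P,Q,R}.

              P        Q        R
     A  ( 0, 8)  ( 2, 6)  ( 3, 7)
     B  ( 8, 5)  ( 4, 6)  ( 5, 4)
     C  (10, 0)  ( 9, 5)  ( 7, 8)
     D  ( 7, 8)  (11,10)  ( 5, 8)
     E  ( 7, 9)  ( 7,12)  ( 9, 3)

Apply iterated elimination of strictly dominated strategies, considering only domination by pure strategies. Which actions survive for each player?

P1 drop A (B beats it: P:8>0 Q:4>2 R:5>3)
P1 drop B (C beats it: P:10>8 Q:9>4 R:7>5)
P2 drop P (Q beats it: C:5>0 D:10>8 E:12>9)
P1→{C,D,E} P2→{Q,R}

Survivors P1:{C,D,E} P2:{Q,R}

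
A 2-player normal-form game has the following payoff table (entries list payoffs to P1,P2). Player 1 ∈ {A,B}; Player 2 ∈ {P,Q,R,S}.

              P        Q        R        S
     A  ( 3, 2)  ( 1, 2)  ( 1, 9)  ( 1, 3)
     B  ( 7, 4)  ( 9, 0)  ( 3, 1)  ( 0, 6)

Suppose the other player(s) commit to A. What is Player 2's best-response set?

P2 best: {R}

u_2(P vs A) = 2
u_2(Q vs A) = 2
u_2(R vs A) = 9
u_2(S vs A) = 3
max payoff 9 at {R}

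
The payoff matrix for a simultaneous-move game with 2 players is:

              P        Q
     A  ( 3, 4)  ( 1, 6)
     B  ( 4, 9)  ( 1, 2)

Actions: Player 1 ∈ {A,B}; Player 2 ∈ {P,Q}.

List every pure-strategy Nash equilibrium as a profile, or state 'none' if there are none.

Nash profiles: (A,Q), (B,P)

(A,P): not NE [P1→B gives 4>3; P2→Q gives 6>4]
(A,Q): NE
(B,P): NE
(B,Q): not NE [P2→P gives 9>2]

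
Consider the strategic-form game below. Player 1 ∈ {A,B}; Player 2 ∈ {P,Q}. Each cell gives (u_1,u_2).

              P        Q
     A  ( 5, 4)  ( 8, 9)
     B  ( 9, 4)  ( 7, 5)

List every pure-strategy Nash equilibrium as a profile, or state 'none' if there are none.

(A,P): not NE [P1→B gives 9>5; P2→Q gives 9>4]
(A,Q): NE
(B,P): not NE [P2→Q gives 5>4]
(B,Q): not NE [P1→A gives 8>7]

NE set: (A,Q)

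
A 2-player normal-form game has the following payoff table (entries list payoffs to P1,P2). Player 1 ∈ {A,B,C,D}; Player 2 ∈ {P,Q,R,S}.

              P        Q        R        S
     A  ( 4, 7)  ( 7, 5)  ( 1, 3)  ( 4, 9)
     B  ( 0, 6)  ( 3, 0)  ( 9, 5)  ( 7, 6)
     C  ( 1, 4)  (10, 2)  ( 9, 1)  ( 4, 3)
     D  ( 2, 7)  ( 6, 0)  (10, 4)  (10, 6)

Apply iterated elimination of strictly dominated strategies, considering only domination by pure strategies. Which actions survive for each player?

Remaining: P1:{A,D} P2:{P,S}

P1 drop B (D beats it: P:2>0 Q:6>3 R:10>9 S:10>7)
P2 drop Q (P beats it: A:7>5 C:4>2 D:7>0)
P1 drop C (D beats it: P:2>1 R:10>9 S:10>4)
P2 drop R (P beats it: A:7>3 D:7>4)
P1→{A,D} P2→{P,S}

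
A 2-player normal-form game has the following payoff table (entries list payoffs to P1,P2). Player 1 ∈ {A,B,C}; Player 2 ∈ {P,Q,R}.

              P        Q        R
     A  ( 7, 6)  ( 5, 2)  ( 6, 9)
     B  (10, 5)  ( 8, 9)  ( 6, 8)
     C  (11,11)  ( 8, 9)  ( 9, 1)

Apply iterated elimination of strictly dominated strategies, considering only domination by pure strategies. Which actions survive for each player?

P1 drop A (C beats it: P:11>7 Q:8>5 R:9>6)
P2 drop R (Q beats it: B:9>8 C:9>1)
P1→{B,C} P2→{P,Q}

IESDS → P1:{B,C} P2:{P,Q}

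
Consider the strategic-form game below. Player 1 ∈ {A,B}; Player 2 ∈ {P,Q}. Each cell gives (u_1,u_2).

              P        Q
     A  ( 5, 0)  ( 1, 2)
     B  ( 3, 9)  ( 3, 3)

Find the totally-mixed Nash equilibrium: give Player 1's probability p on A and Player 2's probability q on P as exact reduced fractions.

P1 indiff ⇒ q·5+(1-q)·1 = q·3+(1-q)·3 ⇒ q(2) = (1-q)(2) ⇒ q = 1/2
P2 indiff ⇒ p·0+(1-p)·9 = p·2+(1-p)·3 ⇒ p(-2) = (1-p)(-6) ⇒ p = 3/4

P1 mixes 3/4 on A; P2 mixes 1/2 on P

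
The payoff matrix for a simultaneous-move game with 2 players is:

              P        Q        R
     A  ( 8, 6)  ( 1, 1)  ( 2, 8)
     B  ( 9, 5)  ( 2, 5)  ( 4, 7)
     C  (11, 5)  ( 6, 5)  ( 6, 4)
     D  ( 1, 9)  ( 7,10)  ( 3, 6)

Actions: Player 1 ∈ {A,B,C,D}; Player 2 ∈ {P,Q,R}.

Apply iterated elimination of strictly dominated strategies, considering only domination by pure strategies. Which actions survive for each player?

Remaining: P1:{C,D} P2:{P,Q}

P1 drop A (B beats it: P:9>8 Q:2>1 R:4>2)
P1 drop B (C beats it: P:11>9 Q:6>2 R:6>4)
P2 drop R (P beats it: C:5>4 D:9>6)
P1→{C,D} P2→{P,Q}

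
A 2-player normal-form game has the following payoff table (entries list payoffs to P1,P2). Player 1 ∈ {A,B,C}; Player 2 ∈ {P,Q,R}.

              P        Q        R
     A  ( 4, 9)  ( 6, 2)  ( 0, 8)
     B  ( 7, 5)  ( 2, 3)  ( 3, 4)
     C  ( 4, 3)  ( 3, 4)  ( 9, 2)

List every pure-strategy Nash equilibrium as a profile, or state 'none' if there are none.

(A,P): not NE [P1→B gives 7>4]
(A,Q): not NE [P2→P gives 9>2]
(A,R): not NE [P1→C gives 9>0; P2→P gives 9>8]
(B,P): NE
(B,Q): not NE [P1→A gives 6>2; P2→P gives 5>3]
(B,R): not NE [P1→C gives 9>3; P2→P gives 5>4]
(C,P): not NE [P1→B gives 7>4; P2→Q gives 4>3]
(C,Q): not NE [P1→A gives 6>3]
(C,R): not NE [P2→Q gives 4>2]

PSNE = {(B,P)}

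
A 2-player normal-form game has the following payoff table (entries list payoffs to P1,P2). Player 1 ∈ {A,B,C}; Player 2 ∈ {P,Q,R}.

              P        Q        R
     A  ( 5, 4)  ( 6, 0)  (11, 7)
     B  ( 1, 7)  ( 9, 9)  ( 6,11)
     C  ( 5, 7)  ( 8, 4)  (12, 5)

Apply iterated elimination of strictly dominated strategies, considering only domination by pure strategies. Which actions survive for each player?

Survivors P1:{A,C} P2:{P,R}

P2 drop Q (R beats it: A:7>0 B:11>9 C:5>4)
P1 drop B (A beats it: P:5>1 R:11>6)
P1→{A,C} P2→{P,R}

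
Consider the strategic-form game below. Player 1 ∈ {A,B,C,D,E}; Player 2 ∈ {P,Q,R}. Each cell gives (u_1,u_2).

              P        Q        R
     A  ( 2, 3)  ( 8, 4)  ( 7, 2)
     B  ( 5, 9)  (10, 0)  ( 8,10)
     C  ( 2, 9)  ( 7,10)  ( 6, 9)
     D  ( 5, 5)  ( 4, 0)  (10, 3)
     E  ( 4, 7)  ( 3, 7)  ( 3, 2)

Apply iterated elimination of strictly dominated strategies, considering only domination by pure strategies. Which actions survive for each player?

P1 drop A (B beats it: P:5>2 Q:10>8 R:8>7)
P1 drop C (B beats it: P:5>2 Q:10>7 R:8>6)
P1 drop E (B beats it: P:5>4 Q:10>3 R:8>3)
P2 drop Q (P beats it: B:9>0 D:5>0)
P1→{B,D} P2→{P,R}

Remaining: P1:{B,D} P2:{P,R}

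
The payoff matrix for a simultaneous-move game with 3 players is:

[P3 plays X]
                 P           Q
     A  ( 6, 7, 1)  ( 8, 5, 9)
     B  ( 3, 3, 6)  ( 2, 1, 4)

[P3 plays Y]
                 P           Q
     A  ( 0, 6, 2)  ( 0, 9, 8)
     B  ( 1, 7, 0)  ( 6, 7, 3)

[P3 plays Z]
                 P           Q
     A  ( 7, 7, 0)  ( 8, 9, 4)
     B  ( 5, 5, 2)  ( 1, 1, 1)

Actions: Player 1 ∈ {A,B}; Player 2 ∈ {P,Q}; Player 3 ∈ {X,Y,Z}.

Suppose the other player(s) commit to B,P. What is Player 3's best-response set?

P3 best: {X}

u_3(X vs B,P) = 6
u_3(Y vs B,P) = 0
u_3(Z vs B,P) = 2
max payoff 6 at {X}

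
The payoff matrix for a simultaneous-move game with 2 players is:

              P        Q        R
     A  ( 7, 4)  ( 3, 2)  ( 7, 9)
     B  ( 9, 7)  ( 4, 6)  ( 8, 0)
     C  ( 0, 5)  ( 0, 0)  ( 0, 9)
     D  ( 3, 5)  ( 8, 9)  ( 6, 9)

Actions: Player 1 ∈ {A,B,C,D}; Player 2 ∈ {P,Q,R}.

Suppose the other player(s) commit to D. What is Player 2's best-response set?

P2 best: {Q,R}

u_2(P vs D) = 5
u_2(Q vs D) = 9
u_2(R vs D) = 9
max payoff 9 at {Q,R}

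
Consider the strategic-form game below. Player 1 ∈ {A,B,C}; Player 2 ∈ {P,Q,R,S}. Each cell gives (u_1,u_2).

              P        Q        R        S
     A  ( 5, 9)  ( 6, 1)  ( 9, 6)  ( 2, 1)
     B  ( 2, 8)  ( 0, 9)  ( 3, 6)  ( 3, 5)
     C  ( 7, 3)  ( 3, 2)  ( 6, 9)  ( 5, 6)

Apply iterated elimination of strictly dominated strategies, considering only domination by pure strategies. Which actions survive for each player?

P1 drop B (C beats it: P:7>2 Q:3>0 R:6>3 S:5>3)
P2 drop Q (P beats it: A:9>1 C:3>2)
P2 drop S (R beats it: A:6>1 C:9>6)
P1→{A,C} P2→{P,R}

IESDS → P1:{A,C} P2:{P,R}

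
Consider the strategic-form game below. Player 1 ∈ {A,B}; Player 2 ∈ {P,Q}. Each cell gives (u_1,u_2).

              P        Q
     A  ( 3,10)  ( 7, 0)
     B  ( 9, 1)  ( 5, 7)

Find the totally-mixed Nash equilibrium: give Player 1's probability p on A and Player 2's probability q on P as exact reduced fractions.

P1 indiff ⇒ q·3+(1-q)·7 = q·9+(1-q)·5 ⇒ q(-6) = (1-q)(-2) ⇒ q = 1/4
P2 indiff ⇒ p·10+(1-p)·1 = p·0+(1-p)·7 ⇒ p(10) = (1-p)(6) ⇒ p = 3/8

(p,q) = (3/8, 1/4)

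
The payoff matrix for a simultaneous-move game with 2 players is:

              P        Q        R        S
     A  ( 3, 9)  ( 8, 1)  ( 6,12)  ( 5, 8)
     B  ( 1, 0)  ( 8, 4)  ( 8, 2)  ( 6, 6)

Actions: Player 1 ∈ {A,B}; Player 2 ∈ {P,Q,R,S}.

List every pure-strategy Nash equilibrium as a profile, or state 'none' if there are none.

(A,P): not NE [P2→R gives 12>9]
(A,Q): not NE [P2→R gives 12>1]
(A,R): not NE [P1→B gives 8>6]
(A,S): not NE [P1→B gives 6>5; P2→R gives 12>8]
(B,P): not NE [P1→A gives 3>1; P2→S gives 6>0]
(B,Q): not NE [P2→S gives 6>4]
(B,R): not NE [P2→S gives 6>2]
(B,S): NE

Nash profiles: (B,S)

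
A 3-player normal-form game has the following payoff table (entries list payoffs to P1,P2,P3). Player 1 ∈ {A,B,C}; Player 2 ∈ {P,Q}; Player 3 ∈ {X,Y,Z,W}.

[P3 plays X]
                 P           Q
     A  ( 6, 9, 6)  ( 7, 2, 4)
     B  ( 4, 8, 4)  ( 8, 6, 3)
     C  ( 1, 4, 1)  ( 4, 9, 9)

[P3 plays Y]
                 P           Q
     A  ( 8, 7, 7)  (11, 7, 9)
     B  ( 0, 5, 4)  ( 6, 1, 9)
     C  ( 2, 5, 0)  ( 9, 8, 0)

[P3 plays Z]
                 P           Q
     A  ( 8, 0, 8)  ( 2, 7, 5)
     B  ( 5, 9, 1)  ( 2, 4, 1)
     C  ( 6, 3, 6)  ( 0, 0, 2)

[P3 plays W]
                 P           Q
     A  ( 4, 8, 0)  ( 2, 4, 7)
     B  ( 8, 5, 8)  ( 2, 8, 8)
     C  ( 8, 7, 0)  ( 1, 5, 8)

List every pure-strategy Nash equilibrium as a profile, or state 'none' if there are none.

(A,P,X): not NE [P3→Z gives 8>6]
(A,P,Y): not NE [P3→Z gives 8>7]
(A,P,Z): not NE [P2→Q gives 7>0]
(A,P,W): not NE [P1→C gives 8>4; P3→Z gives 8>0]
(A,Q,X): not NE [P1→B gives 8>7; P2→P gives 9>2; P3→Y gives 9>4]
(A,Q,Y): NE
(A,Q,Z): not NE [P3→Y gives 9>5]
(A,Q,W): not NE [P2→P gives 8>4; P3→Y gives 9>7]
(B,P,X): not NE [P1→A gives 6>4; P3→W gives 8>4]
(B,P,Y): not NE [P1→A gives 8>0; P3→W gives 8>4]
(B,P,Z): not NE [P1→A gives 8>5; P3→W gives 8>1]
(B,P,W): not NE [P2→Q gives 8>5]
(B,Q,X): not NE [P2→P gives 8>6; P3→Y gives 9>3]
(B,Q,Y): not NE [P1→A gives 11>6; P2→P gives 5>1]
(B,Q,Z): not NE [P2→P gives 9>4; P3→Y gives 9>1]
(B,Q,W): not NE [P3→Y gives 9>8]
(C,P,X): not NE [P1→A gives 6>1; P2→Q gives 9>4; P3→Z gives 6>1]
(C,P,Y): not NE [P1→A gives 8>2; P2→Q gives 8>5; P3→Z gives 6>0]
(C,P,Z): not NE [P1→A gives 8>6]
(C,P,W): not NE [P3→Z gives 6>0]
(C,Q,X): not NE [P1→B gives 8>4]
(C,Q,Y): not NE [P1→A gives 11>9; P3→X gives 9>0]
(C,Q,Z): not NE [P1→B gives 2>0; P2→P gives 3>0; P3→X gives 9>2]
(C,Q,W): not NE [P1→B gives 2>1; P2→P gives 7>5; P3→X gives 9>8]

NE set: (A,Q,Y)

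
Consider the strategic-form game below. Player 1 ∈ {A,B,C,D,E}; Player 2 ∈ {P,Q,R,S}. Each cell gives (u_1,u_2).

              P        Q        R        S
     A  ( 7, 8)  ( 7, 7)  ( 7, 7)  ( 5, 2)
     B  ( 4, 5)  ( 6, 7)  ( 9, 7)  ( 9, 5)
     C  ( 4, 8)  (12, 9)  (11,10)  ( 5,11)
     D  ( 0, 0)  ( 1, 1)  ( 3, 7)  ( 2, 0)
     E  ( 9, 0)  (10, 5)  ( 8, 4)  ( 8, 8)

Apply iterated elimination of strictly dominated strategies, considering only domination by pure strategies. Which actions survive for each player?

Remaining: P1:{B,C,E} P2:{Q,R,S}

P1 drop A (E beats it: P:9>7 Q:10>7 R:8>7 S:8>5)
P1 drop D (B beats it: P:4>0 Q:6>1 R:9>3 S:9>2)
P2 drop P (Q beats it: B:7>5 C:9>8 E:5>0)
P1→{B,C,E} P2→{Q,R,S}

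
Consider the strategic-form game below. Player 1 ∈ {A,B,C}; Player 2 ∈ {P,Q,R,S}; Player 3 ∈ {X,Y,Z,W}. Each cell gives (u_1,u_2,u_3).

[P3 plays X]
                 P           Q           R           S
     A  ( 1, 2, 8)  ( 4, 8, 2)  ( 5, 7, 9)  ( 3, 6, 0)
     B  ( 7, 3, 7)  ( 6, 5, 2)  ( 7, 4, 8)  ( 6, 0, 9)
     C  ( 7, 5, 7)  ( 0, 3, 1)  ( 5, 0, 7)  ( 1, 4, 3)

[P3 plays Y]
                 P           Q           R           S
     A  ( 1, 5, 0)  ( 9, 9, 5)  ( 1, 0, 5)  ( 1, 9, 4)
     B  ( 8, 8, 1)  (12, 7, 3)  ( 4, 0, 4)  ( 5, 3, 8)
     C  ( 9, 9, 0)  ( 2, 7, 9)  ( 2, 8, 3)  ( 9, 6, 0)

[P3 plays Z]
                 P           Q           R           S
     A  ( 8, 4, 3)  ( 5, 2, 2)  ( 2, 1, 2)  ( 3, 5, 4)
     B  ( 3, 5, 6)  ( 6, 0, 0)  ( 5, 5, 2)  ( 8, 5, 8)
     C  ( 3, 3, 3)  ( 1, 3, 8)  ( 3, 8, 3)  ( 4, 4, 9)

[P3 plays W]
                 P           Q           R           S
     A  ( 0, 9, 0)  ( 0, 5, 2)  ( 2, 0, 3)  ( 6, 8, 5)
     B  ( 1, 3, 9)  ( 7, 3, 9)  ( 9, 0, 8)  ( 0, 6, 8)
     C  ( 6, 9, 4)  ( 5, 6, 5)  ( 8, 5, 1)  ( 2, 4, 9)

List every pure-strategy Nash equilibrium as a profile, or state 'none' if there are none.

(A,P,X): not NE [P1→C gives 7>1; P2→Q gives 8>2]
(A,P,Y): not NE [P1→C gives 9>1; P2→S gives 9>5; P3→X gives 8>0]
(A,P,Z): not NE [P2→S gives 5>4; P3→X gives 8>3]
(A,P,W): not NE [P1→C gives 6>0; P3→X gives 8>0]
(A,Q,X): not NE [P1→B gives 6>4; P3→Y gives 5>2]
(A,Q,Y): not NE [P1→B gives 12>9]
(A,Q,Z): not NE [P1→B gives 6>5; P2→S gives 5>2; P3→Y gives 5>2]
(A,Q,W): not NE [P1→B gives 7>0; P2→P gives 9>5; P3→Y gives 5>2]
(A,R,X): not NE [P1→B gives 7>5; P2→Q gives 8>7]
(A,R,Y): not NE [P1→B gives 4>1; P2→S gives 9>0; P3→X gives 9>5]
(A,R,Z): not NE [P1→B gives 5>2; P2→S gives 5>1; P3→X gives 9>2]
(A,R,W): not NE [P1→B gives 9>2; P2→P gives 9>0; P3→X gives 9>3]
(A,S,X): not NE [P1→B gives 6>3; P2→Q gives 8>6; P3→W gives 5>0]
(A,S,Y): not NE [P1→C gives 9>1; P3→W gives 5>4]
(A,S,Z): not NE [P1→B gives 8>3; P3→W gives 5>4]
(A,S,W): not NE [P2→P gives 9>8]
(B,P,X): not NE [P2→Q gives 5>3; P3→W gives 9>7]
(B,P,Y): not NE [P1→C gives 9>8; P3→W gives 9>1]
(B,P,Z): not NE [P1→A gives 8>3; P3→W gives 9>6]
(B,P,W): not NE [P1→C gives 6>1; P2→S gives 6>3]
(B,Q,X): not NE [P3→W gives 9>2]
(B,Q,Y): not NE [P2→P gives 8>7; P3→W gives 9>3]
(B,Q,Z): not NE [P2→S gives 5>0; P3→W gives 9>0]
(B,Q,W): not NE [P2→S gives 6>3]
(B,R,X): not NE [P2→Q gives 5>4]
(B,R,Y): not NE [P2→P gives 8>0; P3→W gives 8>4]
(B,R,Z): not NE [P3→W gives 8>2]
(B,R,W): not NE [P2→S gives 6>0]
(B,S,X): not NE [P2→Q gives 5>0]
(B,S,Y): not NE [P1→C gives 9>5; P2→P gives 8>3; P3→X gives 9>8]
(B,S,Z): not NE [P3→X gives 9>8]
(B,S,W): not NE [P1→A gives 6>0; P3→X gives 9>8]
(C,P,X): NE
(C,P,Y): not NE [P3→X gives 7>0]
(C,P,Z): not NE [P1→A gives 8>3; P2→R gives 8>3; P3→X gives 7>3]
(C,P,W): not NE [P3→X gives 7>4]
(C,Q,X): not NE [P1→B gives 6>0; P2→P gives 5>3; P3→Y gives 9>1]
(C,Q,Y): not NE [P1→B gives 12>2; P2→P gives 9>7]
(C,Q,Z): not NE [P1→B gives 6>1; P2→R gives 8>3; P3→Y gives 9>8]
(C,Q,W): not NE [P1→B gives 7>5; P2→P gives 9>6; P3→Y gives 9>5]
(C,R,X): not NE [P1→B gives 7>5; P2→P gives 5>0]
(C,R,Y): not NE [P1→B gives 4>2; P2→P gives 9>8; P3→X gives 7>3]
(C,R,Z): not NE [P1→B gives 5>3; P3→X gives 7>3]
(C,R,W): not NE [P1→B gives 9>8; P2→P gives 9>5; P3→X gives 7>1]
(C,S,X): not NE [P1→B gives 6>1; P2→P gives 5>4; P3→W gives 9>3]
(C,S,Y): not NE [P2→P gives 9>6; P3→W gives 9>0]
(C,S,Z): not NE [P1→B gives 8>4; P2→R gives 8>4]
(C,S,W): not NE [P1→A gives 6>2; P2→P gives 9>4]

NE set: (C,P,X)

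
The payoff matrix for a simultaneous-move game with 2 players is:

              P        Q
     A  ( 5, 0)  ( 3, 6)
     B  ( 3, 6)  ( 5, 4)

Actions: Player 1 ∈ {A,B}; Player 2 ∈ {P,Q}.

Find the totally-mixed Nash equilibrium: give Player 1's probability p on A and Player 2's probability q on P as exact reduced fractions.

(p,q) = (1/4, 1/2)

P1 indiff ⇒ q·5+(1-q)·3 = q·3+(1-q)·5 ⇒ q(2) = (1-q)(2) ⇒ q = 1/2
P2 indiff ⇒ p·0+(1-p)·6 = p·6+(1-p)·4 ⇒ p(-6) = (1-p)(-2) ⇒ p = 1/4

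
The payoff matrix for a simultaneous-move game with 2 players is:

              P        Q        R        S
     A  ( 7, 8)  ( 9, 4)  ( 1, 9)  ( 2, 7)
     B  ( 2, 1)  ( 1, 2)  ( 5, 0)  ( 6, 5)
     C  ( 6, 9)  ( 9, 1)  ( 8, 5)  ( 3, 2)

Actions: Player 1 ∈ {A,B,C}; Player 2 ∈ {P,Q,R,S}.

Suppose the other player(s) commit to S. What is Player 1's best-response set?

u_1(A vs S) = 2
u_1(B vs S) = 6
u_1(C vs S) = 3
max payoff 6 at {B}

BR_1 = {B}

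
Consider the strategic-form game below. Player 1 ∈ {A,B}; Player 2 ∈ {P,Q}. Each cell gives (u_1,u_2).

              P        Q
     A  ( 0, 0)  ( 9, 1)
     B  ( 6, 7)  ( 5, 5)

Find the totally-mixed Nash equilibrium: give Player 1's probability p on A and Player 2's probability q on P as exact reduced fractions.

P1 mixes 2/3 on A; P2 mixes 2/5 on P

P1 indiff ⇒ q·0+(1-q)·9 = q·6+(1-q)·5 ⇒ q(-6) = (1-q)(-4) ⇒ q = 2/5
P2 indiff ⇒ p·0+(1-p)·7 = p·1+(1-p)·5 ⇒ p(-1) = (1-p)(-2) ⇒ p = 2/3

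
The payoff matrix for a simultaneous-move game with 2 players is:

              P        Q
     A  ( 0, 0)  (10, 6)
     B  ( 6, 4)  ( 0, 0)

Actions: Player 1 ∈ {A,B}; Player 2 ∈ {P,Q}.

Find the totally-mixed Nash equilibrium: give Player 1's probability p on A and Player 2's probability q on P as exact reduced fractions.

P1 indiff ⇒ q·0+(1-q)·10 = q·6+(1-q)·0 ⇒ q(-6) = (1-q)(-10) ⇒ q = 5/8
P2 indiff ⇒ p·0+(1-p)·4 = p·6+(1-p)·0 ⇒ p(-6) = (1-p)(-4) ⇒ p = 2/5

(p,q) = (2/5, 5/8)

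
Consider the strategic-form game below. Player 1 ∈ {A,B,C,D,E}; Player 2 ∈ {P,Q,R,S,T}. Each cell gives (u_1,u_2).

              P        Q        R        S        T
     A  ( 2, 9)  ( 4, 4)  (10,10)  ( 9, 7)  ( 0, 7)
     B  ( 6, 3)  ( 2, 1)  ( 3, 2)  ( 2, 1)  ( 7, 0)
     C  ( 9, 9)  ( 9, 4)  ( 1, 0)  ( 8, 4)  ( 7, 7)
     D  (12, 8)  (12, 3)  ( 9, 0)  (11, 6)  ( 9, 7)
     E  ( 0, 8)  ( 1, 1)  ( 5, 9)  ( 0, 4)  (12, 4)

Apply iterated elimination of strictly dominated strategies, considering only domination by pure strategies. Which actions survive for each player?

Remaining: P1:{A,D} P2:{P,R}

P1 drop B (D beats it: P:12>6 Q:12>2 R:9>3 S:11>2 T:9>7)
P1 drop C (D beats it: P:12>9 Q:12>9 R:9>1 S:11>8 T:9>7)
P2 drop Q (P beats it: A:9>4 D:8>3 E:8>1)
P2 drop S (P beats it: A:9>7 D:8>6 E:8>4)
P2 drop T (P beats it: A:9>7 D:8>7 E:8>4)
P1 drop E (A beats it: P:2>0 R:10>5)
P1→{A,D} P2→{P,R}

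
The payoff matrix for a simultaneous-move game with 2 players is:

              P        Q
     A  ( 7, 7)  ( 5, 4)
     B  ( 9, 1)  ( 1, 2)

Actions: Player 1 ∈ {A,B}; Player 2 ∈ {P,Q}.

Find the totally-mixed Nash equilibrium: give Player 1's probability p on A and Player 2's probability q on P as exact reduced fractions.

p=1/4, q=2/3

P1 indiff ⇒ q·7+(1-q)·5 = q·9+(1-q)·1 ⇒ q(-2) = (1-q)(-4) ⇒ q = 2/3
P2 indiff ⇒ p·7+(1-p)·1 = p·4+(1-p)·2 ⇒ p(3) = (1-p)(1) ⇒ p = 1/4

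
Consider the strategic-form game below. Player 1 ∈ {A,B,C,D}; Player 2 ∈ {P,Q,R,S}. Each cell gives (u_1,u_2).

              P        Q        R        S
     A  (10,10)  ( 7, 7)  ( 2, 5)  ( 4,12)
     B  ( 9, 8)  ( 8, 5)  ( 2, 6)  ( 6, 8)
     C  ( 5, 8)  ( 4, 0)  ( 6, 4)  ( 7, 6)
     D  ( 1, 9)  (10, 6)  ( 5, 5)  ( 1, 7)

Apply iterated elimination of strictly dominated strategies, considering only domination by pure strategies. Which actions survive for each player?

IESDS → P1:{A,B,C} P2:{P,S}

P2 drop Q (P beats it: A:10>7 B:8>5 C:8>0 D:9>6)
P1 drop D (C beats it: P:5>1 R:6>5 S:7>1)
P2 drop R (P beats it: A:10>5 B:8>6 C:8>4)
P1→{A,B,C} P2→{P,S}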